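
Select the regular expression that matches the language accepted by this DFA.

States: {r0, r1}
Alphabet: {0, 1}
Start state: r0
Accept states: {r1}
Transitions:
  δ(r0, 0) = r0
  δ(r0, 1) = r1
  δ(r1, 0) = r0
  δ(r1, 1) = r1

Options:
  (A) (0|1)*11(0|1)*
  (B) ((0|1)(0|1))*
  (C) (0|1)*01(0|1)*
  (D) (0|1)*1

Check each option against the DFA on short strings; one disagreement eliminates an option:
  (A) (0|1)*11(0|1)*: on '1' the DFA goes r0 → r1 and accepts (r1 ∈ Accept), but the regex does not match it → eliminate
  (B) ((0|1)(0|1))*: on ε the DFA stays in r0 and rejects (r0 ∉ Accept), but the regex matches it → eliminate
  (C) (0|1)*01(0|1)*: on '1' the DFA goes r0 → r1 and accepts (r1 ∈ Accept), but the regex does not match it → eliminate
  (D) (0|1)*1: agrees with the DFA on every string of length ≤ 6
Only (D) is consistent with the DFA.
(D) (0|1)*1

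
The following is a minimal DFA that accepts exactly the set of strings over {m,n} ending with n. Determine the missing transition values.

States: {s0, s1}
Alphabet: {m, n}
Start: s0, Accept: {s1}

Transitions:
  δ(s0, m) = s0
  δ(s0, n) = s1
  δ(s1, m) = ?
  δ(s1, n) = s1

From the language and accept set, identify what each state tracks — s0: last symbol not n; s1: last symbol is n.
Each missing δ(q, a) is the state matching the new tracked value after reading a.
δ(s1, m) = s0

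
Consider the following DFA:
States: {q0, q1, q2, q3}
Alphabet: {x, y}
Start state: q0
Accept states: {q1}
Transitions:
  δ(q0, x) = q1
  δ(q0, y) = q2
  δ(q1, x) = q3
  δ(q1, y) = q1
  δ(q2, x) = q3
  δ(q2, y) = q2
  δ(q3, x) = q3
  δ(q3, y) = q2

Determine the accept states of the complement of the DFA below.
Complement accept states = All states \ Original accept states
= {q0, q1, q2, q3} \ {q1}
{q0, q2, q3}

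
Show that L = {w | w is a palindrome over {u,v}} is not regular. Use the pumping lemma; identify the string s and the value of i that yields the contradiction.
Assume L is regular with pumping length p. Idea: pumping the leading u-block breaks the symmetry.
Choose s = u^p v u^p (a palindrome of length 2p+1 ≥ p). By the pumping lemma, s = xyz with |xy| ≤ p, |y| > 0, so y = u^k with k > 0 (xy lies entirely in the first u^p). Then xy²z = u^(p+k) v u^p, which is not a palindrome since p+k ≠ p.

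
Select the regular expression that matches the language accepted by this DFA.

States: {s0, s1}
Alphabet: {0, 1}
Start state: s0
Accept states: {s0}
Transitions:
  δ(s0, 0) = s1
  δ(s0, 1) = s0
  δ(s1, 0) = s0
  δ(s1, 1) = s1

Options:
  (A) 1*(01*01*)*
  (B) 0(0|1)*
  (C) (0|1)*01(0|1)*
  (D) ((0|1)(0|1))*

Check each option against the DFA on short strings; one disagreement eliminates an option:
  (A) 1*(01*01*)*: agrees with the DFA on every string of length ≤ 6
  (B) 0(0|1)*: on ε the DFA stays in s0 and accepts (s0 ∈ Accept), but the regex does not match it → eliminate
  (C) (0|1)*01(0|1)*: on ε the DFA stays in s0 and accepts (s0 ∈ Accept), but the regex does not match it → eliminate
  (D) ((0|1)(0|1))*: on '1' the DFA goes s0 → s0 and accepts (s0 ∈ Accept), but the regex does not match it → eliminate
Only (A) is consistent with the DFA.
(A) 1*(01*01*)*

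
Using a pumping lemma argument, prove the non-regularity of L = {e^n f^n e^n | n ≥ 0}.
Assume L is regular with pumping length p. Idea: pumping the first e-block unbalances it against the other two.
Choose s = e^p f^p e^p ∈ L (|s| = 3p ≥ p). By the pumping lemma, s = xyz with |xy| ≤ p, |y| > 0, so y = e^k with k ≥ 1, inside the first e-block. Then xy²z = e^(p+k) f^p e^p. The first block has length p+k ≠ p, so the three block lengths are no longer equal and xy²z ∉ L.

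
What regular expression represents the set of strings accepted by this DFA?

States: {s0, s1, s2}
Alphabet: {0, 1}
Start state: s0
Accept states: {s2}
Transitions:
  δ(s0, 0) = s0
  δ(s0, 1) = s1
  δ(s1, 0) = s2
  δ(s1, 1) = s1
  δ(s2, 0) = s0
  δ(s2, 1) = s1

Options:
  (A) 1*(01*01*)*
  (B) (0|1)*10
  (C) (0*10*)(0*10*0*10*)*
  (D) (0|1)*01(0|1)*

Check each option against the DFA on short strings; one disagreement eliminates an option:
  (A) 1*(01*01*)*: on ε the DFA stays in s0 and rejects (s0 ∉ Accept), but the regex matches it → eliminate
  (B) (0|1)*10: agrees with the DFA on every string of length ≤ 6
  (C) (0*10*)(0*10*0*10*)*: on '1' the DFA goes s0 → s1 and rejects (s1 ∉ Accept), but the regex matches it → eliminate
  (D) (0|1)*01(0|1)*: on '01' the DFA goes s0 → s0 → s1 and rejects (s1 ∉ Accept), but the regex matches it → eliminate
Only (B) is consistent with the DFA.
(B) (0|1)*10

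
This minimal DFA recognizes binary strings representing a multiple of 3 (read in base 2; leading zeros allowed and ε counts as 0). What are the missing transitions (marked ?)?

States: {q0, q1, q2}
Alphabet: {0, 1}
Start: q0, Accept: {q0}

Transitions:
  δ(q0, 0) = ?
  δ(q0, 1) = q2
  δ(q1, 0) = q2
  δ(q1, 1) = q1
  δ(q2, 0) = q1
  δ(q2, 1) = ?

From the language and accept set, identify what each state tracks — q0: value ≡ 0 (mod 3); q1: value ≡ 2 (mod 3); q2: value ≡ 1 (mod 3).
Each missing δ(q, a) is the state matching the new tracked value after reading a.
δ(q0, 0) = q0; δ(q2, 1) = q0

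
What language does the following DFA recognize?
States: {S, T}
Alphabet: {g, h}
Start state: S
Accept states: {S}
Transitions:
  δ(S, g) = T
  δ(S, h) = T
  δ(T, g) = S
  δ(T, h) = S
Testing a few strings:
  'gh' → accept
  'hh' → accept
  'gg' → accept
  'g' → reject
State roles: S=even length so far; T=odd length so far
All strings over {g,h} of even length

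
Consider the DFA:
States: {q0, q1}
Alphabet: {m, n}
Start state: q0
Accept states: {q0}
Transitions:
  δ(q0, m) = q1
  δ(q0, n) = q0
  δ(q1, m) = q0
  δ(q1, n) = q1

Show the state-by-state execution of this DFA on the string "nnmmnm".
read 'n': q0 → q0
  read 'n': q0 → q0
  read 'm': q0 → q1
  read 'm': q1 → q0
  read 'n': q0 → q0
  read 'm': q0 → q1
q0 -> q0 -> q0 -> q1 -> q0 -> q0 -> q1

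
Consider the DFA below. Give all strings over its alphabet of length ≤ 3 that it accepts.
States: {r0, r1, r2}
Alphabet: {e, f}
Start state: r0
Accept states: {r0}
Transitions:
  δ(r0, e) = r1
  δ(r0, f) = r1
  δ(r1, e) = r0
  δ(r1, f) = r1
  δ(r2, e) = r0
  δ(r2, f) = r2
ε, ee, fe, efe, ffe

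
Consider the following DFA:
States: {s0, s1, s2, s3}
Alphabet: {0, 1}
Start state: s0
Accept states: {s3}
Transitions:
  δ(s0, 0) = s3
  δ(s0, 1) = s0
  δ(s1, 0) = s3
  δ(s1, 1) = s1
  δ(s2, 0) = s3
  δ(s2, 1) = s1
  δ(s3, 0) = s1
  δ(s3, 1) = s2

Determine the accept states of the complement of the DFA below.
Complement accept states = All states \ Original accept states
= {s0, s1, s2, s3} \ {s3}
{s0, s1, s2}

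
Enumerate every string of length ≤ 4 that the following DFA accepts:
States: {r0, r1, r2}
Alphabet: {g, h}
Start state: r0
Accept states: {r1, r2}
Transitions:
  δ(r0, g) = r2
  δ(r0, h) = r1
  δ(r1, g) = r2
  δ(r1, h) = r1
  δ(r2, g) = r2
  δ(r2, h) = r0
g, h, gg, hg, hh, ggg, ghg, ghh, hgg, hhg, hhh, gggg, gghg, gghh, ghgg, ghhg, ghhh, hggg, hghg, hghh, hhgg, hhhg, hhhh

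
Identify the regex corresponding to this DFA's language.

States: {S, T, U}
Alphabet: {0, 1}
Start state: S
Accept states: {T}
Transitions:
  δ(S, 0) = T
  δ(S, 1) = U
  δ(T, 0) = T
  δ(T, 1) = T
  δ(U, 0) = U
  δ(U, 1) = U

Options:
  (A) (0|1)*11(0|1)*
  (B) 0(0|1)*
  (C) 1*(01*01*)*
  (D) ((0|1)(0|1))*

Check each option against the DFA on short strings; one disagreement eliminates an option:
  (A) (0|1)*11(0|1)*: on '0' the DFA goes S → T and accepts (T ∈ Accept), but the regex does not match it → eliminate
  (B) 0(0|1)*: agrees with the DFA on every string of length ≤ 6
  (C) 1*(01*01*)*: on ε the DFA stays in S and rejects (S ∉ Accept), but the regex matches it → eliminate
  (D) ((0|1)(0|1))*: on ε the DFA stays in S and rejects (S ∉ Accept), but the regex matches it → eliminate
Only (B) is consistent with the DFA.
(B) 0(0|1)*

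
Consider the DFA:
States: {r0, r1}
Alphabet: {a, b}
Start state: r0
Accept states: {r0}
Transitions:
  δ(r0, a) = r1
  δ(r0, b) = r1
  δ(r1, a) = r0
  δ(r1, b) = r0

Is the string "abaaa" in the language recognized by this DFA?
Processing string "abaaa":
  r0 --a--> r1
  r1 --b--> r0
  r0 --a--> r1
  r1 --a--> r0
  r0 --a--> r1
Final state: r1
Accept states: {r0}
No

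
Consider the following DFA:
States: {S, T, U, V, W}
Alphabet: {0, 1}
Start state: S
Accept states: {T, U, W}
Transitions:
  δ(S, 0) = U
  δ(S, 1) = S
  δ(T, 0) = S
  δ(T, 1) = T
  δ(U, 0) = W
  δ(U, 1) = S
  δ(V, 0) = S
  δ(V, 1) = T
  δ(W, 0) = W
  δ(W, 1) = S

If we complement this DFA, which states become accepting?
Complement accept states = All states \ Original accept states
= {S, T, U, V, W} \ {T, U, W}
{S, V}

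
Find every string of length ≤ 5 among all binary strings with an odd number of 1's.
1, 01, 10, 001, 010, 100, 111, 0001, 0010, 0100, 0111, 1000, 1011, 1101, 1110, 00001, 00010, 00100, 00111, 01000, 01011, 01101, 01110, 10000, 10011, 10101, 10110, 11001, 11010, 11100, 11111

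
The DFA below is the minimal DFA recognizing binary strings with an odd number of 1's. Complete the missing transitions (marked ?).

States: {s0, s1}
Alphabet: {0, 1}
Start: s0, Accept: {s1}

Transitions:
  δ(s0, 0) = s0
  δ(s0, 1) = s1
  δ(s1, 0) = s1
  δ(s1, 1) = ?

From the language and accept set, identify what each state tracks — s0: even number of 1's so far; s1: odd number of 1's so far.
Each missing δ(q, a) is the state matching the new tracked value after reading a.
δ(s1, 1) = s0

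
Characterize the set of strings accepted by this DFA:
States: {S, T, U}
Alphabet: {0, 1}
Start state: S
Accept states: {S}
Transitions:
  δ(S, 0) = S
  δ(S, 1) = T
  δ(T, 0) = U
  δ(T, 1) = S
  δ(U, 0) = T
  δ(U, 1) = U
Testing a few strings:
  '101' → reject
  '0' → accept
  '011' → accept
  '11' → accept
State roles: S=value ≡ 0 (mod 3); T=value ≡ 1 (mod 3); U=value ≡ 2 (mod 3)
All binary strings representing a multiple of 3 (read in base 2; leading zeros allowed and ε counts as 0)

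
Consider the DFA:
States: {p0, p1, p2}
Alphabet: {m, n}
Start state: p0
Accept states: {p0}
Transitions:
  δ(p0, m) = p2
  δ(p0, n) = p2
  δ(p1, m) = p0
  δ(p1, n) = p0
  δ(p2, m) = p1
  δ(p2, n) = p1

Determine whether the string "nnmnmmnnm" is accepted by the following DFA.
Processing string "nnmnmmnnm":
  p0 --n--> p2
  p2 --n--> p1
  p1 --m--> p0
  p0 --n--> p2
  p2 --m--> p1
  p1 --m--> p0
  p0 --n--> p2
  p2 --n--> p1
  p1 --m--> p0
Final state: p0
Accept states: {p0}
Yes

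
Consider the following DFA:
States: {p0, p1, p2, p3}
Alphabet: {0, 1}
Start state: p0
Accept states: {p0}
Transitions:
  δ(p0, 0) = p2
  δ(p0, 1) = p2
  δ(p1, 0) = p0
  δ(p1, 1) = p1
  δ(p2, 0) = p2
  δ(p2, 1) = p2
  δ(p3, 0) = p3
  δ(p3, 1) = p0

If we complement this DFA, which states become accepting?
Complement accept states = All states \ Original accept states
= {p0, p1, p2, p3} \ {p0}
{p1, p2, p3}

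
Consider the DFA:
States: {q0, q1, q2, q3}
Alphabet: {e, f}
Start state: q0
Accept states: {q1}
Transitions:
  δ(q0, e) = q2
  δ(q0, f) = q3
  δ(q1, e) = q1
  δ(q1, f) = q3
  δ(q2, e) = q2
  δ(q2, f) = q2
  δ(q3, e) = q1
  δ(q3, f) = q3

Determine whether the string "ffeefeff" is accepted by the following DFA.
Processing string "ffeefeff":
  q0 --f--> q3
  q3 --f--> q3
  q3 --e--> q1
  q1 --e--> q1
  q1 --f--> q3
  q3 --e--> q1
  q1 --f--> q3
  q3 --f--> q3
Final state: q3
Accept states: {q1}
No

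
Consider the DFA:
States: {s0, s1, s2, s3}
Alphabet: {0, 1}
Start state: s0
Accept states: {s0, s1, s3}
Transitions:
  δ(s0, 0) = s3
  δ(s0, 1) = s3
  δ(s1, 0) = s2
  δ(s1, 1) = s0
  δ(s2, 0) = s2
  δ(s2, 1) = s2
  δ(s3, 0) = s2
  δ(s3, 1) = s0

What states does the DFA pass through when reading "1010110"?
read '1': s0 → s3
  read '0': s3 → s2
  read '1': s2 → s2
  read '0': s2 → s2
  read '1': s2 → s2
  read '1': s2 → s2
  read '0': s2 → s2
s0 -> s3 -> s2 -> s2 -> s2 -> s2 -> s2 -> s2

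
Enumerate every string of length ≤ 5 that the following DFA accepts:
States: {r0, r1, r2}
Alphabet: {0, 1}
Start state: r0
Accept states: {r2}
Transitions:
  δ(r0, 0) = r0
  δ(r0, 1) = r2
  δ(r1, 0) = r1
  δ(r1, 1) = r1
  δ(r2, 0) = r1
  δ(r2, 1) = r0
1, 01, 001, 111, 0001, 0111, 1101, 00001, 00111, 01101, 11001, 11111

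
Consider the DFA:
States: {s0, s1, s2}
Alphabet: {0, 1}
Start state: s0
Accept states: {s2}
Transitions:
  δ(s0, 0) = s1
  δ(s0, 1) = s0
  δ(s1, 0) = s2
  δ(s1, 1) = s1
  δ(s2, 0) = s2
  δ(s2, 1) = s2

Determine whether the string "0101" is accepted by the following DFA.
Processing string "0101":
  s0 --0--> s1
  s1 --1--> s1
  s1 --0--> s2
  s2 --1--> s2
Final state: s2
Accept states: {s2}
Yes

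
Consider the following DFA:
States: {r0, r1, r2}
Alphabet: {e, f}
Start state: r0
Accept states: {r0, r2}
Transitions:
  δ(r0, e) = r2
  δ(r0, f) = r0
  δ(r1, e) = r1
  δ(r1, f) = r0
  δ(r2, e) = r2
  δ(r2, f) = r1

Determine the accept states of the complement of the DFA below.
Complement accept states = All states \ Original accept states
= {r0, r1, r2} \ {r0, r2}
{r1}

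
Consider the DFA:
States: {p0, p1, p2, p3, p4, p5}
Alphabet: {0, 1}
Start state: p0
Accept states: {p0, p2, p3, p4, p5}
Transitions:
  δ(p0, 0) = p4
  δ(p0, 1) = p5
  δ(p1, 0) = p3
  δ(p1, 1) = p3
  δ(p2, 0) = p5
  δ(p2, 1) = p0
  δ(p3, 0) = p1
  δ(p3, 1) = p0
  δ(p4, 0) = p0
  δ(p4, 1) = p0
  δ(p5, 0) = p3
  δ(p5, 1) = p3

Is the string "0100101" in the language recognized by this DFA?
Processing string "0100101":
  p0 --0--> p4
  p4 --1--> p0
  p0 --0--> p4
  p4 --0--> p0
  p0 --1--> p5
  p5 --0--> p3
  p3 --1--> p0
Final state: p0
Accept states: {p0, p2, p3, p4, p5}
Yes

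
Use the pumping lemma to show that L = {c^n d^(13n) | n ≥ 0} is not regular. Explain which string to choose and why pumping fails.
Assume L is regular with pumping length p. Idea: pumping the c-block breaks the 1:13 ratio.
Choose s = c^p d^(13p) (length 14p ≥ p). By the pumping lemma, s = xyz with |xy| ≤ p, |y| > 0, so y = c^k with k ≥ 1. Then xy²z = c^(p+k) d^(13p). For this to be in L we would need 13p = 13(p+k), i.e. 13k = 0, contradicting k ≥ 1. So xy²z ∉ L.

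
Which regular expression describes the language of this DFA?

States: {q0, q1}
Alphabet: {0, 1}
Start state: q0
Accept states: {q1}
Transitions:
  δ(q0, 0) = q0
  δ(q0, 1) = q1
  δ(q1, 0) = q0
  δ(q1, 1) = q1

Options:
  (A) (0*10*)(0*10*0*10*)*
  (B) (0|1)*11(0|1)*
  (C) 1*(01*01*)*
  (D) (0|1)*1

Check each option against the DFA on short strings; one disagreement eliminates an option:
  (A) (0*10*)(0*10*0*10*)*: on '10' the DFA goes q0 → q1 → q0 and rejects (q0 ∉ Accept), but the regex matches it → eliminate
  (B) (0|1)*11(0|1)*: on '1' the DFA goes q0 → q1 and accepts (q1 ∈ Accept), but the regex does not match it → eliminate
  (C) 1*(01*01*)*: on ε the DFA stays in q0 and rejects (q0 ∉ Accept), but the regex matches it → eliminate
  (D) (0|1)*1: agrees with the DFA on every string of length ≤ 6
Only (D) is consistent with the DFA.
(D) (0|1)*1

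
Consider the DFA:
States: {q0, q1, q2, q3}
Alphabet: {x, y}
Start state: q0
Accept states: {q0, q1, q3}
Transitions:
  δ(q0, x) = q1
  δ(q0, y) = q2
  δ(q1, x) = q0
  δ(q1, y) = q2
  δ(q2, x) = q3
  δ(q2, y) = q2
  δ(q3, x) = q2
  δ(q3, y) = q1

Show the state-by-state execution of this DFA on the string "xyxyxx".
read 'x': q0 → q1
  read 'y': q1 → q2
  read 'x': q2 → q3
  read 'y': q3 → q1
  read 'x': q1 → q0
  read 'x': q0 → q1
q0 -> q1 -> q2 -> q3 -> q1 -> q0 -> q1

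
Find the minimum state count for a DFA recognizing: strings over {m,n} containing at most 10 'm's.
By Myhill–Nerode, count the distinguishable equivalence classes: 12 classes — having seen 0, 1, …, 10, or >10 copies of 'm'; counts 0 through 10 are accepting and >10 is dead.
12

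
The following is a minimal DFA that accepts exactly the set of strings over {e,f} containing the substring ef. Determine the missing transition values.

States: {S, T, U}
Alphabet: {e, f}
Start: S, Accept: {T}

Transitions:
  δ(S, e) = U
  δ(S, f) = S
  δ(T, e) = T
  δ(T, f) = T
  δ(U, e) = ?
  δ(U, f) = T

From the language and accept set, identify what each state tracks — S: no e seen yet; T: substring ef seen; U: seen a e, waiting for f.
Each missing δ(q, a) is the state matching the new tracked value after reading a.
δ(U, e) = U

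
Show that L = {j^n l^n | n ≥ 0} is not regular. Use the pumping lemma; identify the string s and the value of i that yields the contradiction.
Assume L is regular with pumping length p. Idea: pumping the j-block changes the count balance.
Choose s = j^p l^p (length 2p ≥ p). By the pumping lemma, s = xyz with |xy| ≤ p, |y| > 0. So y = j^k for some k > 0 (since xy is entirely within the j's). Pumping gives xy²z = j^(p+k) l^p, which is not in L since p+k ≠ p.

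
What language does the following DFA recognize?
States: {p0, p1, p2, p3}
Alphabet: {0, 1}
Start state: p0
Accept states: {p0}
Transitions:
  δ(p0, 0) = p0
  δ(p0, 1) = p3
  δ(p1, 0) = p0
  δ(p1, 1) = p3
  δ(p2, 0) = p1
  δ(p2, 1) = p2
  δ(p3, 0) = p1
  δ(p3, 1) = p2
Testing a few strings:
  '110' → reject
  '00' → accept
  '0' → accept
  '0001' → reject
State roles: p0=value ≡ 0 (mod 4); p1=value ≡ 2 (mod 4); p2=value ≡ 3 (mod 4); p3=value ≡ 1 (mod 4)
All binary strings representing a multiple of 4 (read in base 2; leading zeros allowed and ε counts as 0)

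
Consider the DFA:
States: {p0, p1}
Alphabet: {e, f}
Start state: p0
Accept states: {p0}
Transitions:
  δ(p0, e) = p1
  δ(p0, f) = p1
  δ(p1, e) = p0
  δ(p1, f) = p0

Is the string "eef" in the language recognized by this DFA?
Processing string "eef":
  p0 --e--> p1
  p1 --e--> p0
  p0 --f--> p1
Final state: p1
Accept states: {p0}
No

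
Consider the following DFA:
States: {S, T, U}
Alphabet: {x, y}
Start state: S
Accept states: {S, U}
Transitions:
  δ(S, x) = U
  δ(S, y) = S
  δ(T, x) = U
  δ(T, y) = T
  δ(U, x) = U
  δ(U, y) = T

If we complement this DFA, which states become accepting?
Complement accept states = All states \ Original accept states
= {S, T, U} \ {S, U}
{T}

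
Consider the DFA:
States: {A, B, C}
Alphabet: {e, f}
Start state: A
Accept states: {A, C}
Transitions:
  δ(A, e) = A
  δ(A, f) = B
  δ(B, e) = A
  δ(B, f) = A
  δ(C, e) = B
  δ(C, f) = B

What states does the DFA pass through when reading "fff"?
read 'f': A → B
  read 'f': B → A
  read 'f': A → B
A -> B -> A -> B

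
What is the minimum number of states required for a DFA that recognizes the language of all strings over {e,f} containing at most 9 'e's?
By Myhill–Nerode, count the distinguishable equivalence classes: 11 classes — having seen 0, 1, …, 9, or >9 copies of 'e'; counts 0 through 9 are accepting and >9 is dead.
11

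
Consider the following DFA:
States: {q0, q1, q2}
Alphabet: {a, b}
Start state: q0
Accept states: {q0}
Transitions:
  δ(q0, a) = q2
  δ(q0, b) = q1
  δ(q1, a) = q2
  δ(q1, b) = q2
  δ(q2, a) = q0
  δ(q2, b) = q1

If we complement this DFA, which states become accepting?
Complement accept states = All states \ Original accept states
= {q0, q1, q2} \ {q0}
{q1, q2}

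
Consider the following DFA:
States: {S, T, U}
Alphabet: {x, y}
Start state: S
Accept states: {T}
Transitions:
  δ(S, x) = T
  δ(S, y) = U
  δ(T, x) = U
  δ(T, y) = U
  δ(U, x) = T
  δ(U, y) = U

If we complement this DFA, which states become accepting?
Complement accept states = All states \ Original accept states
= {S, T, U} \ {T}
{S, U}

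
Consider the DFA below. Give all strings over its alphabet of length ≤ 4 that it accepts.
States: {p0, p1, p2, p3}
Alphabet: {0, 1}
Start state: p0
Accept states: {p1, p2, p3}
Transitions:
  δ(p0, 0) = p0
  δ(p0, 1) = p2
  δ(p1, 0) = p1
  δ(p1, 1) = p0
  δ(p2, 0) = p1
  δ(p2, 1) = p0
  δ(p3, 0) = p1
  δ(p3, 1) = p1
1, 01, 10, 001, 010, 100, 111, 0001, 0010, 0100, 0111, 1000, 1011, 1101, 1110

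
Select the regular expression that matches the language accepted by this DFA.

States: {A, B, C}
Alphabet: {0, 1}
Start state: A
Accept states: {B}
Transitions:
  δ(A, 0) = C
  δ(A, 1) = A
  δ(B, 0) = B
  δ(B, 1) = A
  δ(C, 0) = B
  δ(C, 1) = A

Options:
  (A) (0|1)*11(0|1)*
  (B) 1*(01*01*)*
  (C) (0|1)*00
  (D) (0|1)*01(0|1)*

Check each option against the DFA on short strings; one disagreement eliminates an option:
  (A) (0|1)*11(0|1)*: on '00' the DFA goes A → C → B and accepts (B ∈ Accept), but the regex does not match it → eliminate
  (B) 1*(01*01*)*: on ε the DFA stays in A and rejects (A ∉ Accept), but the regex matches it → eliminate
  (C) (0|1)*00: agrees with the DFA on every string of length ≤ 6
  (D) (0|1)*01(0|1)*: on '00' the DFA goes A → C → B and accepts (B ∈ Accept), but the regex does not match it → eliminate
Only (C) is consistent with the DFA.
(C) (0|1)*00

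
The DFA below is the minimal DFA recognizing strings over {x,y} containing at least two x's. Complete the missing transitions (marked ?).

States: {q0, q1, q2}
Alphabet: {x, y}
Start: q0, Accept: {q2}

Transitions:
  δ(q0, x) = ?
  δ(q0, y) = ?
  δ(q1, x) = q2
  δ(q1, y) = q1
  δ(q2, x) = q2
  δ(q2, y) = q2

From the language and accept set, identify what each state tracks — q0: zero x's seen; q1: one x seen; q2: ≥ two x's seen.
Each missing δ(q, a) is the state matching the new tracked value after reading a.
δ(q0, x) = q1; δ(q0, y) = q0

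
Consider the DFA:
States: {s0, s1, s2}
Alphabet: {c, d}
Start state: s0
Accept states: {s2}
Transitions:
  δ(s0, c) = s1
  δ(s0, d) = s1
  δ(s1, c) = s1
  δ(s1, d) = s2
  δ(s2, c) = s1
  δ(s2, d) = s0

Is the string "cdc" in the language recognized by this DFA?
Processing string "cdc":
  s0 --c--> s1
  s1 --d--> s2
  s2 --c--> s1
Final state: s1
Accept states: {s2}
No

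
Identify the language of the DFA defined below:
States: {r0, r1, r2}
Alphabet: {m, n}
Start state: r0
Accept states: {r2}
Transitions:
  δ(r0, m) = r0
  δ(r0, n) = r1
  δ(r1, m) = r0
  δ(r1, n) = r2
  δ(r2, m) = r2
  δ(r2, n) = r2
Testing a few strings:
  'm' → reject
  'nnn' → accept
  'mm' → reject
  'mmn' → reject
State roles: r0=no progress toward nn; r1=one trailing n; r2=substring nn seen
All strings over {m,n} containing the substring nn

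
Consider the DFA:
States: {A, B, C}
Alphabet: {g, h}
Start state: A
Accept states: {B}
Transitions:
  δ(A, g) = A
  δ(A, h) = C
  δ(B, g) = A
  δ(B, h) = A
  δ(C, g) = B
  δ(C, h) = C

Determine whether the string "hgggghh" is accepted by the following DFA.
Processing string "hgggghh":
  A --h--> C
  C --g--> B
  B --g--> A
  A --g--> A
  A --g--> A
  A --h--> C
  C --h--> C
Final state: C
Accept states: {B}
No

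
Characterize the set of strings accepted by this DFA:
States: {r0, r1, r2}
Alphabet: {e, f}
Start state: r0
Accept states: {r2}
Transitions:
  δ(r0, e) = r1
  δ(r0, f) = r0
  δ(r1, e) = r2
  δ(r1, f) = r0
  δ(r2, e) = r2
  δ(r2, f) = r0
Testing a few strings:
  'f' → reject
  'e' → reject
  'ff' → reject
  'fff' → reject
State roles: r0=last symbol not e; r1=one trailing e; r2=two trailing e's
All strings over {e,f} ending with ee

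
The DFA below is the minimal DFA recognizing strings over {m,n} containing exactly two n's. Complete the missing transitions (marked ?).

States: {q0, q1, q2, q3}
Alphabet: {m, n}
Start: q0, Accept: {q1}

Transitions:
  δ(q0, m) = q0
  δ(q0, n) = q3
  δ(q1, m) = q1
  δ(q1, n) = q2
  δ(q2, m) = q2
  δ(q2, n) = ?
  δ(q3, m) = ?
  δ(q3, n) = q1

From the language and accept set, identify what each state tracks — q0: zero n's; q1: two n's; q2: ≥ three n's (dead); q3: one n.
Each missing δ(q, a) is the state matching the new tracked value after reading a.
δ(q2, n) = q2; δ(q3, m) = q3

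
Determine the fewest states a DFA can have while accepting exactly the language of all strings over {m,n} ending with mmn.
By Myhill–Nerode, count the distinguishable equivalence classes: 4 classes — one per longest suffix of the input that is a prefix of 'mmn' (lengths 0 through 3); only the length-3 class is accepting.
4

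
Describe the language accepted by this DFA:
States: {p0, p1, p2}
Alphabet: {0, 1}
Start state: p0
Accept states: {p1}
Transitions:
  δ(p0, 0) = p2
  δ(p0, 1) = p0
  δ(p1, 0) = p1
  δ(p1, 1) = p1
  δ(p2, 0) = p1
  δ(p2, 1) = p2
Testing a few strings:
  '0001' → accept
  '1111' → reject
  '0111' → reject
  '0' → reject
State roles: p0=zero 0's seen; p1=≥ two 0's seen; p2=one 0 seen
All binary strings containing at least two 0's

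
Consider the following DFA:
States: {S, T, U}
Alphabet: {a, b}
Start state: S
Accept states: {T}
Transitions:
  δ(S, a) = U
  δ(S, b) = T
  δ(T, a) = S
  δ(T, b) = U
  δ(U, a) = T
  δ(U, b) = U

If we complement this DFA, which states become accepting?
Complement accept states = All states \ Original accept states
= {S, T, U} \ {T}
{S, U}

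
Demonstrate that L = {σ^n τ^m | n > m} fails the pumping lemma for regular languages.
Assume L is regular with pumping length p. Idea: pumping down the σ-block drops the σ-count to at most the τ-count.
Choose s = σ^(p+1) τ^p ∈ L (|s| = 2p+1 ≥ p). By the pumping lemma, s = xyz with |xy| ≤ p, |y| > 0, so y = σ^k with k ≥ 1. Take i = 0: xz = σ^(p+1−k) τ^p. Since k ≥ 1, p+1−k ≤ p, so the number of σ's is no longer strictly greater than the number of τ's, hence xz ∉ L.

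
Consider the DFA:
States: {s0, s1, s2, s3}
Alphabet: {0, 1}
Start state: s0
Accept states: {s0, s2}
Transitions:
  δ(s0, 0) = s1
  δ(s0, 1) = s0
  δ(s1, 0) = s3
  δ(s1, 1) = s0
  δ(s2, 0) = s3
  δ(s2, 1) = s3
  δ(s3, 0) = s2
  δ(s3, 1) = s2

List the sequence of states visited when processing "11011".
read '1': s0 → s0
  read '1': s0 → s0
  read '0': s0 → s1
  read '1': s1 → s0
  read '1': s0 → s0
s0 -> s0 -> s0 -> s1 -> s0 -> s0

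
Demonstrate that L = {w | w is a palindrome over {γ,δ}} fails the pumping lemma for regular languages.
Assume L is regular with pumping length p. Idea: pumping the leading γ-block breaks the symmetry.
Choose s = γ^p δ γ^p (a palindrome of length 2p+1 ≥ p). By the pumping lemma, s = xyz with |xy| ≤ p, |y| > 0, so y = γ^k with k > 0 (xy lies entirely in the first γ^p). Then xy²z = γ^(p+k) δ γ^p, which is not a palindrome since p+k ≠ p.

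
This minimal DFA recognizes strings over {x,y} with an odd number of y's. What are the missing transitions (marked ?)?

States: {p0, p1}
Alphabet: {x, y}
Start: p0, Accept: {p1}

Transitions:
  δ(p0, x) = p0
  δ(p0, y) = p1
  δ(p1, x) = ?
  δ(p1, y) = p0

From the language and accept set, identify what each state tracks — p0: even number of y's so far; p1: odd number of y's so far.
Each missing δ(q, a) is the state matching the new tracked value after reading a.
δ(p1, x) = p1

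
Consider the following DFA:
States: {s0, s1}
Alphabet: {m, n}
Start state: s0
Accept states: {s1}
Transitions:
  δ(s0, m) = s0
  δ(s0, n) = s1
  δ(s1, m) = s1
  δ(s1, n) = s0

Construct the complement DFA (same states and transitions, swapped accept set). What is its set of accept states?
Complement accept states = All states \ Original accept states
= {s0, s1} \ {s1}
{s0}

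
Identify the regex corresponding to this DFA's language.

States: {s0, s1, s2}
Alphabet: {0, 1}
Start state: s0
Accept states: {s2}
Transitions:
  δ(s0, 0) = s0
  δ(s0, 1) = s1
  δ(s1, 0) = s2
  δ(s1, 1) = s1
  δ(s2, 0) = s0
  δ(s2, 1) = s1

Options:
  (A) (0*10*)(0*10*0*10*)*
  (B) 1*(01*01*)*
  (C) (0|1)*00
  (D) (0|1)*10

Check each option against the DFA on short strings; one disagreement eliminates an option:
  (A) (0*10*)(0*10*0*10*)*: on '1' the DFA goes s0 → s1 and rejects (s1 ∉ Accept), but the regex matches it → eliminate
  (B) 1*(01*01*)*: on ε the DFA stays in s0 and rejects (s0 ∉ Accept), but the regex matches it → eliminate
  (C) (0|1)*00: on '00' the DFA goes s0 → s0 → s0 and rejects (s0 ∉ Accept), but the regex matches it → eliminate
  (D) (0|1)*10: agrees with the DFA on every string of length ≤ 6
Only (D) is consistent with the DFA.
(D) (0|1)*10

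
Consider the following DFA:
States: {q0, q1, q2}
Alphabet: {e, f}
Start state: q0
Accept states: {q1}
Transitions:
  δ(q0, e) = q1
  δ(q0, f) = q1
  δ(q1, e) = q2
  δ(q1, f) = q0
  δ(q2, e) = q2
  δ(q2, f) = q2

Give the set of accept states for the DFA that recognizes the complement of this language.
Complement accept states = All states \ Original accept states
= {q0, q1, q2} \ {q1}
{q0, q2}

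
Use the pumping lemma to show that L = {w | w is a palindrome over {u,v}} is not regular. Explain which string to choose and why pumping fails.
Assume L is regular with pumping length p. Idea: pumping the leading u-block breaks the symmetry.
Choose s = u^p v u^p (a palindrome of length 2p+1 ≥ p). By the pumping lemma, s = xyz with |xy| ≤ p, |y| > 0, so y = u^k with k > 0 (xy lies entirely in the first u^p). Then xy²z = u^(p+k) v u^p, which is not a palindrome since p+k ≠ p.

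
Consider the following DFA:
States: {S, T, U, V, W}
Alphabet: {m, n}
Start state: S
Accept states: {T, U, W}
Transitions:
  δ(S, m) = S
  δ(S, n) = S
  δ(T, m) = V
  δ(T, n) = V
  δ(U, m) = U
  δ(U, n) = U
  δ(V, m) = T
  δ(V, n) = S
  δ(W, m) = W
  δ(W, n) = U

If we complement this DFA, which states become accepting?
Complement accept states = All states \ Original accept states
= {S, T, U, V, W} \ {T, U, W}
{S, V}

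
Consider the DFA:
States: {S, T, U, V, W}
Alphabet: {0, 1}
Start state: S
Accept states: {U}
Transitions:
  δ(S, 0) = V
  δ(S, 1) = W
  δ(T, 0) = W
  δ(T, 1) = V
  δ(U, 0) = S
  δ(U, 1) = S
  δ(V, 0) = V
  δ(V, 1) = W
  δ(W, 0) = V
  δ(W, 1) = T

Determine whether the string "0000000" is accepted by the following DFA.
Processing string "0000000":
  S --0--> V
  V --0--> V
  V --0--> V
  V --0--> V
  V --0--> V
  V --0--> V
  V --0--> V
Final state: V
Accept states: {U}
No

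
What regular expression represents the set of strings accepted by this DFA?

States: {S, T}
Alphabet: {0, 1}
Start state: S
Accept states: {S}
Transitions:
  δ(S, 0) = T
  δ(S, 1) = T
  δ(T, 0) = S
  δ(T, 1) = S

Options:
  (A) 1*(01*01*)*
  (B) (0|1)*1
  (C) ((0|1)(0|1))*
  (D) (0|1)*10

Check each option against the DFA on short strings; one disagreement eliminates an option:
  (A) 1*(01*01*)*: on '1' the DFA goes S → T and rejects (T ∉ Accept), but the regex matches it → eliminate
  (B) (0|1)*1: on ε the DFA stays in S and accepts (S ∈ Accept), but the regex does not match it → eliminate
  (C) ((0|1)(0|1))*: agrees with the DFA on every string of length ≤ 6
  (D) (0|1)*10: on ε the DFA stays in S and accepts (S ∈ Accept), but the regex does not match it → eliminate
Only (C) is consistent with the DFA.
(C) ((0|1)(0|1))*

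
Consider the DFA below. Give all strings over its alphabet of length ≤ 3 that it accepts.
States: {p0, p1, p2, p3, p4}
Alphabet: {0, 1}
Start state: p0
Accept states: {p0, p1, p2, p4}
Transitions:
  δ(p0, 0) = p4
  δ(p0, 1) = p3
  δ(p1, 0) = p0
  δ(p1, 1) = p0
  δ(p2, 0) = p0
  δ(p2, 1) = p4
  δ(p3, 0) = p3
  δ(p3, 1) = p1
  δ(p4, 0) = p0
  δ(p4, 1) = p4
ε, 0, 00, 01, 11, 000, 010, 011, 101, 110, 111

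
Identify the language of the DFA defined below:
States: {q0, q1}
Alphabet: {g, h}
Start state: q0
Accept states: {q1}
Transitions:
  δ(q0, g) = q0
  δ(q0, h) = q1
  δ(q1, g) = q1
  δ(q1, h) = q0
Testing a few strings:
  'g' → reject
  'gh' → accept
  'ghg' → accept
  'hh' → reject
State roles: q0=even number of h's so far; q1=odd number of h's so far
All strings over {g,h} with an odd number of h's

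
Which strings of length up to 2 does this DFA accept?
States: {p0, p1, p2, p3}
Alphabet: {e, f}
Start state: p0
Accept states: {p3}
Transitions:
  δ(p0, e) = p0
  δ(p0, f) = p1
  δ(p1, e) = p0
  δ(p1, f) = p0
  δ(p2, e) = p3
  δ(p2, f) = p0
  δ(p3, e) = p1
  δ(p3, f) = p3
None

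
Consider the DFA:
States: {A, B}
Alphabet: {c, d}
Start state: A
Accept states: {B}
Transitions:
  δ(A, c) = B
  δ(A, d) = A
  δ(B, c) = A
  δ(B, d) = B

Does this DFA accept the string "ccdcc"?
Processing string "ccdcc":
  A --c--> B
  B --c--> A
  A --d--> A
  A --c--> B
  B --c--> A
Final state: A
Accept states: {B}
No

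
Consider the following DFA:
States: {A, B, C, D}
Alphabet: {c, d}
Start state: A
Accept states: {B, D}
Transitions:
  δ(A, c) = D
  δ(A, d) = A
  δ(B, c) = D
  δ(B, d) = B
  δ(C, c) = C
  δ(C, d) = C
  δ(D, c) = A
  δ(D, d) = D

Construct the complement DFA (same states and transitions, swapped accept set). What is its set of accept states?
Complement accept states = All states \ Original accept states
= {A, B, C, D} \ {B, D}
{A, C}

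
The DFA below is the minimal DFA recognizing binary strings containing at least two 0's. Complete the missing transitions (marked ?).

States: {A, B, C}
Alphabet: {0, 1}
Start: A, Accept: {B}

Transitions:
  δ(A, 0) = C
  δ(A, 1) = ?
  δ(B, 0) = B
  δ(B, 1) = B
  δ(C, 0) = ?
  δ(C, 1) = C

From the language and accept set, identify what each state tracks — A: zero 0's seen; B: ≥ two 0's seen; C: one 0 seen.
Each missing δ(q, a) is the state matching the new tracked value after reading a.
δ(A, 1) = A; δ(C, 0) = B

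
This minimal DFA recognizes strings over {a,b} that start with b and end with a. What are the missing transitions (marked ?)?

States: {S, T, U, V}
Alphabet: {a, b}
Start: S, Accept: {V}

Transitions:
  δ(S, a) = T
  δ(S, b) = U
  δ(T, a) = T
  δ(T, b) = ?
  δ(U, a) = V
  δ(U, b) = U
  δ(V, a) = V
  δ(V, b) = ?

From the language and accept set, identify what each state tracks — S: no input read; T: started with a (dead); U: started with b, last symbol b; V: started with b, last symbol a.
Each missing δ(q, a) is the state matching the new tracked value after reading a.
δ(T, b) = T; δ(V, b) = U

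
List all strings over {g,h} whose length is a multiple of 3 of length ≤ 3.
ε, ggg, ggh, ghg, ghh, hgg, hgh, hhg, hhh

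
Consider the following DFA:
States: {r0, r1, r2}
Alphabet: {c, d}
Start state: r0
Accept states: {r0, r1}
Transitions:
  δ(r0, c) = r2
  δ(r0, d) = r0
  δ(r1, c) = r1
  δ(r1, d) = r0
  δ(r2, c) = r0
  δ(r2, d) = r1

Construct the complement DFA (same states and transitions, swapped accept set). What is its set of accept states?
Complement accept states = All states \ Original accept states
= {r0, r1, r2} \ {r0, r1}
{r2}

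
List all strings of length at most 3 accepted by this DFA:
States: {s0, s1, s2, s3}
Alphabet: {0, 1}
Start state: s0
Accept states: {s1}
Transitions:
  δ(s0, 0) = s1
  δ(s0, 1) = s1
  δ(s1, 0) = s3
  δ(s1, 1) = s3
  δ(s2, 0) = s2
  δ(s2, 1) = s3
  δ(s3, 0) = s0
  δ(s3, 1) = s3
0, 1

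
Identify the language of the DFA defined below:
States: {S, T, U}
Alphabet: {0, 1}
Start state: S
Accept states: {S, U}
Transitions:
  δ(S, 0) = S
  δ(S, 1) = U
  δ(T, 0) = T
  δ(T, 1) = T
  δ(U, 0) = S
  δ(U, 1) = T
Testing a few strings:
  '101' → accept
  '1011' → reject
  '0' → accept
  '1' → accept
State roles: S=last symbol not 1 (ok); T=saw 11 (dead); U=last symbol 1 (ok)
All binary strings with no two consecutive 1's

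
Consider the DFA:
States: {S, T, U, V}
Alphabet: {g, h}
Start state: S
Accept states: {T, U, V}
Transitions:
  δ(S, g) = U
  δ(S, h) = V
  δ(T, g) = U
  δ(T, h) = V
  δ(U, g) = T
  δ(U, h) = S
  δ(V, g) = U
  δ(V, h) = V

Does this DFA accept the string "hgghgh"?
Processing string "hgghgh":
  S --h--> V
  V --g--> U
  U --g--> T
  T --h--> V
  V --g--> U
  U --h--> S
Final state: S
Accept states: {T, U, V}
No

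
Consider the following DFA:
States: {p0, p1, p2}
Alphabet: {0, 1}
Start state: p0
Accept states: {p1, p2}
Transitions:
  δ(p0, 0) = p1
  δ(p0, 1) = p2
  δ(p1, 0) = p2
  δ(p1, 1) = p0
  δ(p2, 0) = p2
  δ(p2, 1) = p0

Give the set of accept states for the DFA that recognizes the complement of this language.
Complement accept states = All states \ Original accept states
= {p0, p1, p2} \ {p1, p2}
{p0}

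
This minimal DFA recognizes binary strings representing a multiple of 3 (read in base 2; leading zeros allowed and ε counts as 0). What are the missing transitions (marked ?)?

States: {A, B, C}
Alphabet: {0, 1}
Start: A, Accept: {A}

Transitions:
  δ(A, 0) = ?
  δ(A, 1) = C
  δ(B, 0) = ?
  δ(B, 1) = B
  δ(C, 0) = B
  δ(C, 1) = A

From the language and accept set, identify what each state tracks — A: value ≡ 0 (mod 3); B: value ≡ 2 (mod 3); C: value ≡ 1 (mod 3).
Each missing δ(q, a) is the state matching the new tracked value after reading a.
δ(A, 0) = A; δ(B, 0) = C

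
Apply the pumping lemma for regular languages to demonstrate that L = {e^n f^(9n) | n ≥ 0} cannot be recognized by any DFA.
Assume L is regular with pumping length p. Idea: pumping the e-block breaks the 1:9 ratio.
Choose s = e^p f^(9p) (length 10p ≥ p). By the pumping lemma, s = xyz with |xy| ≤ p, |y| > 0, so y = e^k with k ≥ 1. Then xy²z = e^(p+k) f^(9p). For this to be in L we would need 9p = 9(p+k), i.e. 9k = 0, contradicting k ≥ 1. So xy²z ∉ L.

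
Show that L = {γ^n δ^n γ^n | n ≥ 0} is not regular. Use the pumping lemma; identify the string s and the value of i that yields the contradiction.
Assume L is regular with pumping length p. Idea: pumping the first γ-block unbalances it against the other two.
Choose s = γ^p δ^p γ^p ∈ L (|s| = 3p ≥ p). By the pumping lemma, s = xyz with |xy| ≤ p, |y| > 0, so y = γ^k with k ≥ 1, inside the first γ-block. Then xy²z = γ^(p+k) δ^p γ^p. The first block has length p+k ≠ p, so the three block lengths are no longer equal and xy²z ∉ L.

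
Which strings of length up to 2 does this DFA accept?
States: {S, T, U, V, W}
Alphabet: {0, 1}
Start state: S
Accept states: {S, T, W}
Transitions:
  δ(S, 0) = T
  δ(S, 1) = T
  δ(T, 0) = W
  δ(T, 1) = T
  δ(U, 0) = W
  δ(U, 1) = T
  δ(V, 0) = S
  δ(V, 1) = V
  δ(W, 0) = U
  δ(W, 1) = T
ε, 0, 1, 00, 01, 10, 11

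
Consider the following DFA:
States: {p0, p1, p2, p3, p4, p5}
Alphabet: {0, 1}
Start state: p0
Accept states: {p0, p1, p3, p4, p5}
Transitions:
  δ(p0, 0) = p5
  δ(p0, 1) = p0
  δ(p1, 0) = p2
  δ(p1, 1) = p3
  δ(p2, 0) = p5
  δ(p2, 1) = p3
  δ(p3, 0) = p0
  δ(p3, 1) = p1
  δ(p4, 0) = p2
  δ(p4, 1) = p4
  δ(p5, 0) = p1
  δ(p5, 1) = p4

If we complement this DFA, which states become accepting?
Complement accept states = All states \ Original accept states
= {p0, p1, p2, p3, p4, p5} \ {p0, p1, p3, p4, p5}
{p2}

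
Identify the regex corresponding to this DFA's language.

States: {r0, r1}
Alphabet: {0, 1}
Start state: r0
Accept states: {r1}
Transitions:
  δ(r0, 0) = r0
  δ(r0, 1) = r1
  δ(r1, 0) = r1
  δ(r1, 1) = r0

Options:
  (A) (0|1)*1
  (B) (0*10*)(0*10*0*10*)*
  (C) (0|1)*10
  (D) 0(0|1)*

Check each option against the DFA on short strings; one disagreement eliminates an option:
  (A) (0|1)*1: on '10' the DFA goes r0 → r1 → r1 and accepts (r1 ∈ Accept), but the regex does not match it → eliminate
  (B) (0*10*)(0*10*0*10*)*: agrees with the DFA on every string of length ≤ 6
  (C) (0|1)*10: on '1' the DFA goes r0 → r1 and accepts (r1 ∈ Accept), but the regex does not match it → eliminate
  (D) 0(0|1)*: on '0' the DFA goes r0 → r0 and rejects (r0 ∉ Accept), but the regex matches it → eliminate
Only (B) is consistent with the DFA.
(B) (0*10*)(0*10*0*10*)*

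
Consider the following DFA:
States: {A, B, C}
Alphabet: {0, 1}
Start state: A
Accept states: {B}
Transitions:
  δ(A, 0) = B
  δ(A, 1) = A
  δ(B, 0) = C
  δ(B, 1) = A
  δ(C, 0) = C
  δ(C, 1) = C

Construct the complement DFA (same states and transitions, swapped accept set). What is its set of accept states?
Complement accept states = All states \ Original accept states
= {A, B, C} \ {B}
{A, C}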